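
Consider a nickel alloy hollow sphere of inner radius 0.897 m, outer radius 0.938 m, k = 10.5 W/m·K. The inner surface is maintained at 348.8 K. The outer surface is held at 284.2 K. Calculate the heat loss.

Q = 4πk·ΔT/(1/r₁ − 1/r₂) = 4π × 10.5 × 64.6 / (1/0.897 − 1/0.938) = 1.75×10^5 W

Q = 175 kW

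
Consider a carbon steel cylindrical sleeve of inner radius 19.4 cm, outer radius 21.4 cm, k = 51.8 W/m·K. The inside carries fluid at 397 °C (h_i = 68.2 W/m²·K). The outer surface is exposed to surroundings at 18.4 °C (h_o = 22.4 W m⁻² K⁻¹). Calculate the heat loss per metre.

Treat each layer as a resistance in series:
  R'_conv,in = 1/(2πr h) = 1/(2π·0.194·68.2) = 0.01203 m·K/W
  R'_carbon steel = ln(0.214/0.194)/(2πk) = 0.09812/(2π·51.8) = 3.015×10^-4 m·K/W
  R'_conv,out = 1/(2πr h) = 1/(2π·0.214·22.4) = 0.03320 m·K/W
ΣR = 0.01203 + 3.015×10^-4 + 0.03320 = 0.04553 m·K/W
Q' = ΔT/ΣR = (397 °C − 18.4 °C)/0.04553 = 8320 W/m

Q' = 8320 W/m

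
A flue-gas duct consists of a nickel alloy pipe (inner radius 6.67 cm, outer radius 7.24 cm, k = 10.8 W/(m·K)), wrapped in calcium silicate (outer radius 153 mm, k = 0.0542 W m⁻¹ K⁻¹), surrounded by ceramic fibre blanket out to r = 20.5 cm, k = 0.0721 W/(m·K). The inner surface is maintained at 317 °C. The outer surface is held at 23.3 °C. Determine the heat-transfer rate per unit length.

Series thermal resistances, inner to outer:
  R'_nickel alloy = ln(0.0724/0.0667)/(2πk) = 0.08200/(2π·10.8) = 0.001208 m·K/W
  R'_calcium silicate = ln(0.153/0.0724)/(2πk) = 0.7482/(2π·0.0542) = 2.197 m·K/W
  R'_ceramic fibre blanket = ln(0.205/0.153)/(2πk) = 0.2926/(2π·0.0721) = 0.6458 m·K/W
ΣR = 0.001208 + 2.197 + 0.6458 = 2.844 m·K/W
Q' = ΔT/ΣR = (317 °C − 23.3 °C)/2.844 = 103 W/m

Q' = 103 W/m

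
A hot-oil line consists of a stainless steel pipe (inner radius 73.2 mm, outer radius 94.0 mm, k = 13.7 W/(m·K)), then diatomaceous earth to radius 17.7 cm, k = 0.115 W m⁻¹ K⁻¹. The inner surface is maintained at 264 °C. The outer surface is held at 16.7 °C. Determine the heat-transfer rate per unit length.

Q' = 281 W/m

Treat each layer as a resistance in series:
  R'_stainless steel = ln(0.0940/0.0732)/(2πk) = 0.2501/(2π·13.7) = 0.002905 m·K/W
  R'_diatomaceous earth = ln(0.177/0.0940)/(2πk) = 0.6329/(2π·0.115) = 0.8758 m·K/W
ΣR = 0.002905 + 0.8758 = 0.8787 m·K/W
Q' = ΔT/ΣR = (264 °C − 16.7 °C)/0.8787 = 281 W/m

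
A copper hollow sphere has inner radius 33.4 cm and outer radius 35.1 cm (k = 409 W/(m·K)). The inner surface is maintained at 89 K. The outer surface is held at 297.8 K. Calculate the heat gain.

Q = 7.40×10^6 W

Q = 4πk·ΔT/(1/r₁ − 1/r₂) = 4π × 409 × 208.8 / (1/0.334 − 1/0.351) = 7.40×10^6 W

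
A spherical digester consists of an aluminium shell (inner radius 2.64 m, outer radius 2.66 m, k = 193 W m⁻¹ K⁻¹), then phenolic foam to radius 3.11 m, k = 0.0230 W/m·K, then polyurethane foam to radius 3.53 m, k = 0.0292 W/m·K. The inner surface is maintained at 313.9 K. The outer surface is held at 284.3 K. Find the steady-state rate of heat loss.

Q = 101 W

Treat each layer as a resistance in series:
  R_aluminium = (1/2.64 − 1/2.66)/(4πk) = 0.002848/(4π·193) = 1.174×10^-6 K/W
  R_phenolic foam = (1/2.66 − 1/3.11)/(4πk) = 0.05440/(4π·0.0230) = 0.1882 K/W
  R_polyurethane foam = (1/3.11 − 1/3.53)/(4πk) = 0.03826/(4π·0.0292) = 0.1043 K/W
ΣR = 1.174×10^-6 + 0.1882 + 0.1043 = 0.2925 K/W
Q = ΔT/ΣR = (313.9 K − 284.3 K)/0.2925 = 101 W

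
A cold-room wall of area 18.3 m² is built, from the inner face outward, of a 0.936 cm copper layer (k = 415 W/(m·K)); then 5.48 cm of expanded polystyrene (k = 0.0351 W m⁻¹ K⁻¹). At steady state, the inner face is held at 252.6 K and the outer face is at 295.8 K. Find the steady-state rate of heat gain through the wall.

Q = 506 W

Resistance network (inner→outer):
  R_copper = L/(kA) = 0.00936/(415·18.3) = 1.232×10^-6 K/W
  R_expanded polystyrene = L/(kA) = 0.0548/(0.0351·18.3) = 0.08531 K/W
ΣR = 1.232×10^-6 + 0.08531 = 0.08531 K/W
Q = ΔT/ΣR = (252.6 K − 295.8 K)/0.08531 = -506 W
(Negative Q ⇒ heat flows inward; heat gain = 506 W.)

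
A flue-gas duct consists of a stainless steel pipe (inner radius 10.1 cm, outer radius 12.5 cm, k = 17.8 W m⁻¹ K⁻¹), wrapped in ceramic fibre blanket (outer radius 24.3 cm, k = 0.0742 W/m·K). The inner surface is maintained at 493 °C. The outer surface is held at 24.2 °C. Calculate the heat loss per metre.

Q' = 328 W/m

Resistance network (inner→outer):
  R'_stainless steel = ln(0.125/0.101)/(2πk) = 0.2132/(2π·17.8) = 0.001906 m·K/W
  R'_ceramic fibre blanket = ln(0.243/0.125)/(2πk) = 0.6647/(2π·0.0742) = 1.426 m·K/W
ΣR = 0.001906 + 1.426 = 1.428 m·K/W
Q' = ΔT/ΣR = (493 °C − 24.2 °C)/1.428 = 328 W/m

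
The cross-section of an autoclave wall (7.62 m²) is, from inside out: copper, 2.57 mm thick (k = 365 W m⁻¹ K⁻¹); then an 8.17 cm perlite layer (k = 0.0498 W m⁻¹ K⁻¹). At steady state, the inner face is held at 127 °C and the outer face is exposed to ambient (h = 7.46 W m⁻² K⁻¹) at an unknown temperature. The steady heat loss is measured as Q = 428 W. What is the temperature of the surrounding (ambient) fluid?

T_out = 27.3 °C

Series resistances:
  R_copper = L/(kA) = 0.00257/(365·7.62) = 9.240×10^-7 K/W
  R_perlite = L/(kA) = 0.0817/(0.0498·7.62) = 0.2153 K/W
  R_conv,out = 1/(hA) = 1/(7.46·7.62) = 0.01759 K/W
ΣR = 0.2329 K/W
ΔT = Q·ΣR = 428 × 0.2329 = 99.68 K
Heat flows outward, so T_out = T_in − ΔT = 127 − 99.68 = 27.3 °C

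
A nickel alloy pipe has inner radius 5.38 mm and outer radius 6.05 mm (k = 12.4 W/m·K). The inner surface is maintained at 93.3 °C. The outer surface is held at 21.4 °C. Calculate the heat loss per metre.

Q' = 2πk·ΔT/ln(r₂/r₁) = 2π × 12.4 × 71.9 / ln(0.00605/0.00538) = 47700 W/m

Q' = 47700 W/m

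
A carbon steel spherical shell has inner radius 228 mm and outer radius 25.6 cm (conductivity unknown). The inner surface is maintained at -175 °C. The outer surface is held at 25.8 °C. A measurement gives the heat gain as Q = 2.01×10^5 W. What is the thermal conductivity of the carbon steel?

ΣR = ΔT/Q = |-175 − 25.8|/2.01×10^5 = 9.990×10^-4 K/W
(1/r₁−1/r₂)/(4πk) = 9.990×10^-4 ⇒ k = 0.4797/(4π·9.990×10^-4) = 38.2 W/m·K

k = 38.2 W/m·K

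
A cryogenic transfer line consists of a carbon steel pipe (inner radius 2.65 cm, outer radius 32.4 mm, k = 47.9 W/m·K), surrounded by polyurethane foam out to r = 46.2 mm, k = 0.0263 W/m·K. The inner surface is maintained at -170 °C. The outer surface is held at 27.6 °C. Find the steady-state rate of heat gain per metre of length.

Treat each layer as a resistance in series:
  R'_carbon steel = ln(0.0324/0.0265)/(2πk) = 0.2010/(2π·47.9) = 6.679×10^-4 m·K/W
  R'_polyurethane foam = ln(0.0462/0.0324)/(2πk) = 0.3548/(2π·0.0263) = 2.147 m·K/W
ΣR = 6.679×10^-4 + 2.147 = 2.148 m·K/W
Q' = ΔT/ΣR = (-170 °C − 27.6 °C)/2.148 = -92.0 W/m
(Negative Q' ⇒ heat flows inward; heat gain = 92.0 W/m.)

Q' = 92.0 W/m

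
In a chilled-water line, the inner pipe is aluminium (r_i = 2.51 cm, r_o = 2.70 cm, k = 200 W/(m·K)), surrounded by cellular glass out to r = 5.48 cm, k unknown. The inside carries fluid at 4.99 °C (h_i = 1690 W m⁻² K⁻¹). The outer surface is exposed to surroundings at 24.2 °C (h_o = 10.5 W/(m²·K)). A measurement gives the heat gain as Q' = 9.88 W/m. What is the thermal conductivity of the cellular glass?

ΣR = ΔT/Q' = |4.99 − 24.2|/9.88 = 1.944 m·K/W
Known resistances:
  R'_conv,in = 1/(2πr h) = 1/(2π·0.0251·1690) = 0.003752 m·K/W
  R'_aluminium = ln(0.0270/0.0251)/(2πk) = 0.07297/(2π·200) = 5.807×10^-5 m·K/W
  R'_conv,out = 1/(2πr h) = 1/(2π·0.0548·10.5) = 0.2766 m·K/W
R_cellular glass = ΣR − ΣR_known = 1.944 − 0.2804 = 1.664 m·K/W
ln(r₂/r₁)/(2πk) = 1.664 ⇒ k = 0.7079/(2π·1.664) = 0.0677 W/m·K

k = 0.0677 W/m·K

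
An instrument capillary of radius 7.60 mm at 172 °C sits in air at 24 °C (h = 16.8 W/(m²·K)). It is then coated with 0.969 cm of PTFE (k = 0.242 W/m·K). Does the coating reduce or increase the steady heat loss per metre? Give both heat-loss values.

Critical radius for a cylinder: r_cr = k/h = 0.0144 m = 1.44 cm.
Outer radius after coating: r₂ = 0.00760 + 0.00969 = 0.01729 m.
r₁ < r_cr < r₂: heat loss rises to a maximum at r_cr then falls. Whether the coating helps depends on whether Q(r₂) has dropped back below Q(r₁).
Bare: R = 1/(2πr₁h) = 1.247 m·K/W; Q = 148/1.247 = 119 W/m.
Coated: R = R_cond + R_conv = 1.089 m·K/W; Q = 148/1.089 = 136 W/m.

increases: 119 → 136 W/m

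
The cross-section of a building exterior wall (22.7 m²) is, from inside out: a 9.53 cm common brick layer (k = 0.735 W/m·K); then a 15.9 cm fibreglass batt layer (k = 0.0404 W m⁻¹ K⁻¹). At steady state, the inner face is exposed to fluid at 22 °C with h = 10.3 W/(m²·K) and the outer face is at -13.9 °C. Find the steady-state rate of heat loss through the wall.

Resistance network (inner→outer):
  R_conv,in = 1/(hA) = 1/(10.3·22.7) = 0.004277 K/W
  R_common brick = L/(kA) = 0.0953/(0.735·22.7) = 0.005712 K/W
  R_fibreglass batt = L/(kA) = 0.159/(0.0404·22.7) = 0.1734 K/W
ΣR = 0.004277 + 0.005712 + 0.1734 = 0.1834 K/W
Q = ΔT/ΣR = (22 °C − -13.9 °C)/0.1834 = 196 W

Q = 196 W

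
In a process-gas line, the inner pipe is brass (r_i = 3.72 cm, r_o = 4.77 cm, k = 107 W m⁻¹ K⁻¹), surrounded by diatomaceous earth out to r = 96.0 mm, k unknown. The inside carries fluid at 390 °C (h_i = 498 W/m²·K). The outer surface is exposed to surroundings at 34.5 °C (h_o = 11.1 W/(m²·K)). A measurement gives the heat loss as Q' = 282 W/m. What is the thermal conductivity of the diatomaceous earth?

ΣR = ΔT/Q' = |390 − 34.5|/282 = 1.261 m·K/W
Known resistances:
  R'_conv,in = 1/(2πr h) = 1/(2π·0.0372·498) = 0.008591 m·K/W
  R'_brass = ln(0.0477/0.0372)/(2πk) = 0.2486/(2π·107) = 3.698×10^-4 m·K/W
  R'_conv,out = 1/(2πr h) = 1/(2π·0.0960·11.1) = 0.1494 m·K/W
R_diatomaceous earth = ΣR − ΣR_known = 1.261 − 0.1584 = 1.103 m·K/W
ln(r₂/r₁)/(2πk) = 1.103 ⇒ k = 0.6994/(2π·1.103) = 0.101 W/m·K

k = 0.101 W/m·K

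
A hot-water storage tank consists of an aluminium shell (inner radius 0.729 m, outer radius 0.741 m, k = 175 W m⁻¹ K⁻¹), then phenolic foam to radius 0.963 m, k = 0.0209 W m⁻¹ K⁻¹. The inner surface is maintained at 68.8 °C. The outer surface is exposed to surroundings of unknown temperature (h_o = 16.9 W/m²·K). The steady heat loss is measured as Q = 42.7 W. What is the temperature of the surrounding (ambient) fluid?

T_out = 18.0 °C

Series resistances:
  R_aluminium = (1/0.729 − 1/0.741)/(4πk) = 0.02221/(4π·175) = 1.010×10^-5 K/W
  R_phenolic foam = (1/0.741 − 1/0.963)/(4πk) = 0.3111/(4π·0.0209) = 1.185 K/W
  R_conv,out = 1/(4πr²h) = 1/(4π·0.963²·16.9) = 0.005078 K/W
ΣR = 1.190 K/W
ΔT = Q·ΣR = 42.7 × 1.190 = 50.81 K
Heat flows outward, so T_out = T_in − ΔT = 68.8 − 50.81 = 18.0 °C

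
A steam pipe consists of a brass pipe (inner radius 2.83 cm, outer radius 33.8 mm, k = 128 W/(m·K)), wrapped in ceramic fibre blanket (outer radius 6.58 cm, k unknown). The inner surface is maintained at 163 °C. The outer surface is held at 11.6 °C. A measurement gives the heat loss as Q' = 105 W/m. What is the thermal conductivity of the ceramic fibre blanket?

k = 0.0735 W/m·K

ΣR = ΔT/Q' = |163 − 11.6|/105 = 1.442 m·K/W
Known resistances:
  R'_brass = ln(0.0338/0.0283)/(2πk) = 0.1776/(2π·128) = 2.208×10^-4 m·K/W
R_ceramic fibre blanket = ΣR − ΣR_known = 1.442 − 2.208×10^-4 = 1.442 m·K/W
ln(r₂/r₁)/(2πk) = 1.442 ⇒ k = 0.6662/(2π·1.442) = 0.0735 W/m·K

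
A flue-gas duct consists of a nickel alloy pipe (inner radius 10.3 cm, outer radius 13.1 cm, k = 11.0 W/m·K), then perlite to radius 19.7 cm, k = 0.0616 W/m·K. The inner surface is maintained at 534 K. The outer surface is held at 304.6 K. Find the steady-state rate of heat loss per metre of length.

Q' = 217 W/m

Resistance network (inner→outer):
  R'_nickel alloy = ln(0.131/0.103)/(2πk) = 0.2405/(2π·11.0) = 0.003479 m·K/W
  R'_perlite = ln(0.197/0.131)/(2πk) = 0.4080/(2π·0.0616) = 1.054 m·K/W
ΣR = 0.003479 + 1.054 = 1.057 m·K/W
Q' = ΔT/ΣR = (534 K − 304.6 K)/1.057 = 217 W/m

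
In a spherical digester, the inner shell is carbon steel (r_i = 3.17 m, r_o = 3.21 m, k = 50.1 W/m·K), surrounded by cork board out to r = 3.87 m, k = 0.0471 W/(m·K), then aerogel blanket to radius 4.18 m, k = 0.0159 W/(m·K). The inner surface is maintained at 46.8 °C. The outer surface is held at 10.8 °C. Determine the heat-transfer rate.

Q = 194 W

Series thermal resistances, inner to outer:
  R_carbon steel = (1/3.17 − 1/3.21)/(4πk) = 0.003931/(4π·50.1) = 6.244×10^-6 K/W
  R_cork board = (1/3.21 − 1/3.87)/(4πk) = 0.05313/(4π·0.0471) = 0.08976 K/W
  R_aerogel blanket = (1/3.87 − 1/4.18)/(4πk) = 0.01916/(4π·0.0159) = 0.09591 K/W
ΣR = 6.244×10^-6 + 0.08976 + 0.09591 = 0.1857 K/W
Q = ΔT/ΣR = (46.8 °C − 10.8 °C)/0.1857 = 194 W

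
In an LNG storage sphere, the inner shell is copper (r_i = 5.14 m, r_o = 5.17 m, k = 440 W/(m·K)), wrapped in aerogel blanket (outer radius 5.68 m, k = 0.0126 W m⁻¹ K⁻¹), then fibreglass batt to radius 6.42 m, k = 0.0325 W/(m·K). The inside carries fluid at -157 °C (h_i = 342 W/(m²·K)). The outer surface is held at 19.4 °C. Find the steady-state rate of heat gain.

Series thermal resistances, inner to outer:
  R_conv,in = 1/(4πr²h) = 1/(4π·5.14²·342) = 8.807×10^-6 K/W
  R_copper = (1/5.14 − 1/5.17)/(4πk) = 0.001129/(4π·440) = 2.042×10^-7 K/W
  R_aerogel blanket = (1/5.17 − 1/5.68)/(4πk) = 0.01737/(4π·0.0126) = 0.1097 K/W
  R_fibreglass batt = (1/5.68 − 1/6.42)/(4πk) = 0.02029/(4π·0.0325) = 0.04969 K/W
ΣR = 8.807×10^-6 + 2.042×10^-7 + 0.1097 + 0.04969 = 0.1594 K/W
Q = ΔT/ΣR = (-157 °C − 19.4 °C)/0.1594 = -1110 W
(Negative Q ⇒ heat flows inward; heat gain = 1110 W.)

Q = 1110 W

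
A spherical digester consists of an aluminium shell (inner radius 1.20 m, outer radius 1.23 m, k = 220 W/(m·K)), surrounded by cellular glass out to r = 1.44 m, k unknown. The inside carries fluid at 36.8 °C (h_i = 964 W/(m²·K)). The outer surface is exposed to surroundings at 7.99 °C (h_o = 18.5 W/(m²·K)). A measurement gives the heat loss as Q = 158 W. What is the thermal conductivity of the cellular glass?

ΣR = ΔT/Q = |36.8 − 7.99|/158 = 0.1823 K/W
Known resistances:
  R_conv,in = 1/(4πr²h) = 1/(4π·1.20²·964) = 5.733×10^-5 K/W
  R_aluminium = (1/1.20 − 1/1.23)/(4πk) = 0.02033/(4π·220) = 7.352×10^-6 K/W
  R_conv,out = 1/(4πr²h) = 1/(4π·1.44²·18.5) = 0.002074 K/W
R_cellular glass = ΣR − ΣR_known = 0.1823 − 0.002139 = 0.1802 K/W
(1/r₁−1/r₂)/(4πk) = 0.1802 ⇒ k = 0.1186/(4π·0.1802) = 0.0524 W/m·K

k = 0.0524 W/m·K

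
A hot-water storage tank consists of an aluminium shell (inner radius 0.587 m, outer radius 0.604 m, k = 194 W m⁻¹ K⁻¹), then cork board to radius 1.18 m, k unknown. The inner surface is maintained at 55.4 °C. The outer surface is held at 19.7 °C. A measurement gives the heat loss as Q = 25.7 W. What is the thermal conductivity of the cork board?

ΣR = ΔT/Q = |55.4 − 19.7|/25.7 = 1.389 K/W
Known resistances:
  R_aluminium = (1/0.587 − 1/0.604)/(4πk) = 0.04795/(4π·194) = 1.967×10^-5 K/W
R_cork board = ΣR − ΣR_known = 1.389 − 1.967×10^-5 = 1.389 K/W
(1/r₁−1/r₂)/(4πk) = 1.389 ⇒ k = 0.8082/(4π·1.389) = 0.0463 W/m·K

k = 0.0463 W/m·K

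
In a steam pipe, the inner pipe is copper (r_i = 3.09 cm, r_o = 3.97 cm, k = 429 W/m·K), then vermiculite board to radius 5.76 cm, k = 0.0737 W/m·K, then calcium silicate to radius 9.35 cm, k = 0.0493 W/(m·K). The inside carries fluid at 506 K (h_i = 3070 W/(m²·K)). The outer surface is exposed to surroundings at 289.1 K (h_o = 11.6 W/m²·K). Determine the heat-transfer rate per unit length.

Q' = 86.2 W/m

Resistance network (inner→outer):
  R'_conv,in = 1/(2πr h) = 1/(2π·0.0309·3070) = 0.001678 m·K/W
  R'_copper = ln(0.0397/0.0309)/(2πk) = 0.2506/(2π·429) = 9.297×10^-5 m·K/W
  R'_vermiculite board = ln(0.0576/0.0397)/(2πk) = 0.3722/(2π·0.0737) = 0.8037 m·K/W
  R'_calcium silicate = ln(0.0935/0.0576)/(2πk) = 0.4844/(2π·0.0493) = 1.564 m·K/W
  R'_conv,out = 1/(2πr h) = 1/(2π·0.0935·11.6) = 0.1467 m·K/W
ΣR = 0.001678 + 9.297×10^-5 + 0.8037 + 1.564 + 0.1467 = 2.516 m·K/W
Q' = ΔT/ΣR = (506 K − 289.1 K)/2.516 = 86.2 W/m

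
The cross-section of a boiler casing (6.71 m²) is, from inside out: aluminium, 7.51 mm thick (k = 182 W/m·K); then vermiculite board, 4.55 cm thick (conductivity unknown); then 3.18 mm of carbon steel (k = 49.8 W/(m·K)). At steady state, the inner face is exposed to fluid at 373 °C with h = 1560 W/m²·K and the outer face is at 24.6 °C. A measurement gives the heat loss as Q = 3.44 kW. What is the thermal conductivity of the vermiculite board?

k = 0.0670 W/m·K

ΣR = ΔT/Q = |373 − 24.6|/3440 = 0.1013 K/W
Known resistances:
  R_conv,in = 1/(hA) = 1/(1560·6.71) = 9.553×10^-5 K/W
  R_aluminium = L/(kA) = 0.00751/(182·6.71) = 6.150×10^-6 K/W
  R_carbon steel = L/(kA) = 0.00318/(49.8·6.71) = 9.516×10^-6 K/W
R_vermiculite board = ΣR − ΣR_known = 0.1013 − 1.112×10^-4 = 0.1012 K/W
L/(kA) = 0.1012 ⇒ k = 0.0455/(0.1012·6.71) = 0.0670 W/m·K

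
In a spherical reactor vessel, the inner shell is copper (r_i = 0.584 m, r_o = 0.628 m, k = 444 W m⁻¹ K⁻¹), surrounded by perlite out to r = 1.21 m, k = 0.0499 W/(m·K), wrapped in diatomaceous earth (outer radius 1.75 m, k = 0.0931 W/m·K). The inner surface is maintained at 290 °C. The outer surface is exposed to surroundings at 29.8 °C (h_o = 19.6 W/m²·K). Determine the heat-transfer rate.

Q = 181 W

Resistance network (inner→outer):
  R_copper = (1/0.584 − 1/0.628)/(4πk) = 0.1200/(4π·444) = 2.150×10^-5 K/W
  R_perlite = (1/0.628 − 1/1.21)/(4πk) = 0.7659/(4π·0.0499) = 1.221 K/W
  R_diatomaceous earth = (1/1.21 − 1/1.75)/(4πk) = 0.2550/(4π·0.0931) = 0.2180 K/W
  R_conv,out = 1/(4πr²h) = 1/(4π·1.75²·19.6) = 0.001326 K/W
ΣR = 2.150×10^-5 + 1.221 + 0.2180 + 0.001326 = 1.440 K/W
Q = ΔT/ΣR = (290 °C − 29.8 °C)/1.440 = 181 W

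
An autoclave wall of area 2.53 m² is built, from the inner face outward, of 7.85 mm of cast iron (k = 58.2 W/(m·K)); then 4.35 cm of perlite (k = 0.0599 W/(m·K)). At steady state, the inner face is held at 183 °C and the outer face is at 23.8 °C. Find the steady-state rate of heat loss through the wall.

Q = 555 W

Series thermal resistances, inner to outer:
  R_cast iron = L/(kA) = 0.00785/(58.2·2.53) = 5.331×10^-5 K/W
  R_perlite = L/(kA) = 0.0435/(0.0599·2.53) = 0.2870 K/W
ΣR = 5.331×10^-5 + 0.2870 = 0.2871 K/W
Q = ΔT/ΣR = (183 °C − 23.8 °C)/0.2871 = 555 W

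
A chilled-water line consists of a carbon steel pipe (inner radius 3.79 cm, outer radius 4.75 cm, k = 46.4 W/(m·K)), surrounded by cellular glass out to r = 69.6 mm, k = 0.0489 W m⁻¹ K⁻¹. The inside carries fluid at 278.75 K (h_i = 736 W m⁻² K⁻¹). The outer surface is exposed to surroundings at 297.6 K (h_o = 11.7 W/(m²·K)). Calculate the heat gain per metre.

Resistance network (inner→outer):
  R'_conv,in = 1/(2πr h) = 1/(2π·0.0379·736) = 0.005706 m·K/W
  R'_carbon steel = ln(0.0475/0.0379)/(2πk) = 0.2258/(2π·46.4) = 7.744×10^-4 m·K/W
  R'_cellular glass = ln(0.0696/0.0475)/(2πk) = 0.3820/(2π·0.0489) = 1.243 m·K/W
  R'_conv,out = 1/(2πr h) = 1/(2π·0.0696·11.7) = 0.1954 m·K/W
ΣR = 0.005706 + 7.744×10^-4 + 1.243 + 0.1954 = 1.445 m·K/W
Q' = ΔT/ΣR = (278.75 K − 297.6 K)/1.445 = -13.0 W/m
(Negative Q' ⇒ heat flows inward; heat gain = 13.0 W/m.)

Q' = 13.0 W/m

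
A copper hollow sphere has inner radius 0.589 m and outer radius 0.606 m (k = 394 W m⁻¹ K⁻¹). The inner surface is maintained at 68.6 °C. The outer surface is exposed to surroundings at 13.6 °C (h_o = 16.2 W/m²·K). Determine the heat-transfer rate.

Series thermal resistances, inner to outer:
  R_copper = (1/0.589 − 1/0.606)/(4πk) = 0.04763/(4π·394) = 9.620×10^-6 K/W
  R_conv,out = 1/(4πr²h) = 1/(4π·0.606²·16.2) = 0.01338 K/W
ΣR = 9.620×10^-6 + 0.01338 = 0.01339 K/W
Q = ΔT/ΣR = (68.6 °C − 13.6 °C)/0.01339 = 4110 W

Q = 4110 W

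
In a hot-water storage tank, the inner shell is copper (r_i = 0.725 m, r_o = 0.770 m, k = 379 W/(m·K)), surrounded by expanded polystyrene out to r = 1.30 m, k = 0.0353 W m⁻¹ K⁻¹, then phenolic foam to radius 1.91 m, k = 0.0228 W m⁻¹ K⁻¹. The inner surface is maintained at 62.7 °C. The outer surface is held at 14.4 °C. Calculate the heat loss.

Resistance network (inner→outer):
  R_copper = (1/0.725 − 1/0.770)/(4πk) = 0.08061/(4π·379) = 1.693×10^-5 K/W
  R_expanded polystyrene = (1/0.770 − 1/1.30)/(4πk) = 0.5295/(4π·0.0353) = 1.194 K/W
  R_phenolic foam = (1/1.30 − 1/1.91)/(4πk) = 0.2457/(4π·0.0228) = 0.8574 K/W
ΣR = 1.693×10^-5 + 1.194 + 0.8574 = 2.051 K/W
Q = ΔT/ΣR = (62.7 °C − 14.4 °C)/2.051 = 23.5 W

Q = 23.5 W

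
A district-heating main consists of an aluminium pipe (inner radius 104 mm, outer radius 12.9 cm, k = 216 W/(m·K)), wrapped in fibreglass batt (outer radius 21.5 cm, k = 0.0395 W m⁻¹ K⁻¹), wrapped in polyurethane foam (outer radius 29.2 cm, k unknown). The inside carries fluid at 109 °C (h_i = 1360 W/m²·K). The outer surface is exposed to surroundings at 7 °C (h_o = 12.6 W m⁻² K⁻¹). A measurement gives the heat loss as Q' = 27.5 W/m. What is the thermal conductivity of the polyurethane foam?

k = 0.0303 W/m·K

ΣR = ΔT/Q' = |109 − 7|/27.5 = 3.709 m·K/W
Known resistances:
  R'_conv,in = 1/(2πr h) = 1/(2π·0.104·1360) = 0.001125 m·K/W
  R'_aluminium = ln(0.129/0.104)/(2πk) = 0.2154/(2π·216) = 1.587×10^-4 m·K/W
  R'_fibreglass batt = ln(0.215/0.129)/(2πk) = 0.5108/(2π·0.0395) = 2.058 m·K/W
  R'_conv,out = 1/(2πr h) = 1/(2π·0.292·12.6) = 0.04326 m·K/W
R_polyurethane foam = ΣR − ΣR_known = 3.709 − 2.103 = 1.606 m·K/W
ln(r₂/r₁)/(2πk) = 1.606 ⇒ k = 0.3061/(2π·1.606) = 0.0303 W/m·K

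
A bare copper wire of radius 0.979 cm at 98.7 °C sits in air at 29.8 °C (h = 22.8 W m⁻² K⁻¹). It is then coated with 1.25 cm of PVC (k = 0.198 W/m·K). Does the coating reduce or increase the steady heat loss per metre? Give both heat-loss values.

reduces: 96.6 → 70.7 W/m

Critical radius for a cylinder: r_cr = k/h = 0.00868 m = 0.868 cm.
Outer radius after coating: r₂ = 0.00979 + 0.0125 = 0.02229 m.
Since r₁ ≥ r_cr, any added insulation reduces the heat loss.
Bare: R = 1/(2πr₁h) = 0.7130 m·K/W; Q = 68.9/0.7130 = 96.6 W/m.
Coated: R = R_cond + R_conv = 0.9745 m·K/W; Q = 68.9/0.9745 = 70.7 W/m.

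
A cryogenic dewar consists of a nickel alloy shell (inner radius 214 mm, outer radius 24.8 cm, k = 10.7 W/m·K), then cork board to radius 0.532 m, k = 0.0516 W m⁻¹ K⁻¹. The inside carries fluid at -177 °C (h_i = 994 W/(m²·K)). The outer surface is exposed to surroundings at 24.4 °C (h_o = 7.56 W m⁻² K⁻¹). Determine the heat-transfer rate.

Q = 59.9 W

Treat each layer as a resistance in series:
  R_conv,in = 1/(4πr²h) = 1/(4π·0.214²·994) = 0.001748 K/W
  R_nickel alloy = (1/0.214 − 1/0.248)/(4πk) = 0.6406/(4π·10.7) = 0.004765 K/W
  R_cork board = (1/0.248 − 1/0.532)/(4πk) = 2.153/(4π·0.0516) = 3.320 K/W
  R_conv,out = 1/(4πr²h) = 1/(4π·0.532²·7.56) = 0.03719 K/W
ΣR = 0.001748 + 0.004765 + 3.320 + 0.03719 = 3.364 K/W
Q = ΔT/ΣR = (-177 °C − 24.4 °C)/3.364 = -59.9 W
(Negative Q ⇒ heat flows inward; heat gain = 59.9 W.)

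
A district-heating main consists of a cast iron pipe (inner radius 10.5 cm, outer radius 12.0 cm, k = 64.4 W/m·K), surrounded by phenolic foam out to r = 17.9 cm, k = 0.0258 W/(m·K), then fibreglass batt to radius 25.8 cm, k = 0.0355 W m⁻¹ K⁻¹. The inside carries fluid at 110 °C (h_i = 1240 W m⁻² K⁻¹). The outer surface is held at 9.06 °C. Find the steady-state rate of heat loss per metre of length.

Resistance network (inner→outer):
  R'_conv,in = 1/(2πr h) = 1/(2π·0.105·1240) = 0.001222 m·K/W
  R'_cast iron = ln(0.120/0.105)/(2πk) = 0.1335/(2π·64.4) = 3.300×10^-4 m·K/W
  R'_phenolic foam = ln(0.179/0.120)/(2πk) = 0.3999/(2π·0.0258) = 2.467 m·K/W
  R'_fibreglass batt = ln(0.258/0.179)/(2πk) = 0.3656/(2π·0.0355) = 1.639 m·K/W
ΣR = 0.001222 + 3.300×10^-4 + 2.467 + 1.639 = 4.108 m·K/W
Q' = ΔT/ΣR = (110 °C − 9.06 °C)/4.108 = 24.6 W/m

Q' = 24.6 W/m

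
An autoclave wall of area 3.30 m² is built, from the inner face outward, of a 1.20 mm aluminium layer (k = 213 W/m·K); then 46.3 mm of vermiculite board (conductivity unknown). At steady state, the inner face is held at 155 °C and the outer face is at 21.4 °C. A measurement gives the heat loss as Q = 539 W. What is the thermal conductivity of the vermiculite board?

ΣR = ΔT/Q = |155 − 21.4|/539 = 0.2479 K/W
Known resistances:
  R_aluminium = L/(kA) = 0.00120/(213·3.30) = 1.707×10^-6 K/W
R_vermiculite board = ΣR − ΣR_known = 0.2479 − 1.707×10^-6 = 0.2479 K/W
L/(kA) = 0.2479 ⇒ k = 0.0463/(0.2479·3.30) = 0.0566 W/m·K

k = 0.0566 W/m·K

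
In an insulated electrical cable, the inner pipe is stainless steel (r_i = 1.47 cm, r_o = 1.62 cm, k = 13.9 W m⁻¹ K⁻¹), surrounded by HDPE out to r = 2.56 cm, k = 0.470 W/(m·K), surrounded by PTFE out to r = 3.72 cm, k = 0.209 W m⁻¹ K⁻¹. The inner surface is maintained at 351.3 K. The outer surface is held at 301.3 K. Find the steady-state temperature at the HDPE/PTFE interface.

Series thermal resistances, inner to outer:
  R'_stainless steel = ln(0.0162/0.0147)/(2πk) = 0.09716/(2π·13.9) = 0.001113 m·K/W
  R'_HDPE = ln(0.0256/0.0162)/(2πk) = 0.4576/(2π·0.470) = 0.1549 m·K/W
  R'_PTFE = ln(0.0372/0.0256)/(2πk) = 0.3737/(2π·0.209) = 0.2846 m·K/W
ΣR = 0.001113 + 0.1549 + 0.2846 = 0.4406 m·K/W
Q' = ΔT/ΣR = (351.3 K − 301.3 K)/0.4406 = 113.5 W/m
From the inner boundary to the HDPE/PTFE interface, ΣR_partial = 0.1560 m·K/W.
T_interface = T_in − Q'·ΣR_partial = 351.3 K − (113.5)(0.1560) = 333.6 K

T = 333.6 K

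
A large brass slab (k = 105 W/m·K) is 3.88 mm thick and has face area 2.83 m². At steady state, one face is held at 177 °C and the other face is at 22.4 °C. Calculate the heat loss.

Q = 1.18×10^7 W

Q = kA·ΔT/L = 105 × 2.83 × |177 °C − 22.4 °C| / 0.00388 = 1.18×10^7 W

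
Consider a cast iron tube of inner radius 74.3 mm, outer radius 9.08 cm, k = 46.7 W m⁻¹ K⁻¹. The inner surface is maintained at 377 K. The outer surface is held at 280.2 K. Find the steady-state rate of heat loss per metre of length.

Q' = 1.42×10^5 W/m

Q' = 2πk·ΔT/ln(r₂/r₁) = 2π × 46.7 × 96.8 / ln(0.0908/0.0743) = 1.42×10^5 W/m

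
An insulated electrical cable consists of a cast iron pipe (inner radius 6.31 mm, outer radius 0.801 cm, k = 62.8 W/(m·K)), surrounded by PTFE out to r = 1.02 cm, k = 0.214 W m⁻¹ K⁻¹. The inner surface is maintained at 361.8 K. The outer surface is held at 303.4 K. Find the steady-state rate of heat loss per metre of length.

Q' = 324 W/m

Treat each layer as a resistance in series:
  R'_cast iron = ln(0.00801/0.00631)/(2πk) = 0.2386/(2π·62.8) = 6.046×10^-4 m·K/W
  R'_PTFE = ln(0.0102/0.00801)/(2πk) = 0.2417/(2π·0.214) = 0.1798 m·K/W
ΣR = 6.046×10^-4 + 0.1798 = 0.1804 m·K/W
Q' = ΔT/ΣR = (361.8 K − 303.4 K)/0.1804 = 324 W/m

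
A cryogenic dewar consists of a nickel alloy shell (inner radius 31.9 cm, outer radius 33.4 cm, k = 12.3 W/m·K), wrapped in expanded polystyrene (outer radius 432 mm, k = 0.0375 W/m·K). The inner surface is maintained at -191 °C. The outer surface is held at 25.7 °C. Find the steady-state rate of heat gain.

Treat each layer as a resistance in series:
  R_nickel alloy = (1/0.319 − 1/0.334)/(4πk) = 0.1408/(4π·12.3) = 9.108×10^-4 K/W
  R_expanded polystyrene = (1/0.334 − 1/0.432)/(4πk) = 0.6792/(4π·0.0375) = 1.441 K/W
ΣR = 9.108×10^-4 + 1.441 = 1.442 K/W
Q = ΔT/ΣR = (-191 °C − 25.7 °C)/1.442 = -150 W
(Negative Q ⇒ heat flows inward; heat gain = 150 W.)

Q = 150 W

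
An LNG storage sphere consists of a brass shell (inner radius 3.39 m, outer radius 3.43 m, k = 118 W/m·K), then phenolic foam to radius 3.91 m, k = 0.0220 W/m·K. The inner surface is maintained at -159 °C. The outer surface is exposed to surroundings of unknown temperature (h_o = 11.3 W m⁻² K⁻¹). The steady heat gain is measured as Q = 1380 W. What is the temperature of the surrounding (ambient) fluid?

Series resistances:
  R_brass = (1/3.39 − 1/3.43)/(4πk) = 0.003440/(4π·118) = 2.320×10^-6 K/W
  R_phenolic foam = (1/3.43 − 1/3.91)/(4πk) = 0.03579/(4π·0.0220) = 0.1295 K/W
  R_conv,out = 1/(4πr²h) = 1/(4π·3.91²·11.3) = 4.606×10^-4 K/W
ΣR = 0.1299 K/W
ΔT = Q·ΣR = 1380 × 0.1299 = 179.3 K
Heat flows inward, so T_out = T_in + ΔT = -159 + 179.3 = 20.3 °C

T_out = 20.3 °C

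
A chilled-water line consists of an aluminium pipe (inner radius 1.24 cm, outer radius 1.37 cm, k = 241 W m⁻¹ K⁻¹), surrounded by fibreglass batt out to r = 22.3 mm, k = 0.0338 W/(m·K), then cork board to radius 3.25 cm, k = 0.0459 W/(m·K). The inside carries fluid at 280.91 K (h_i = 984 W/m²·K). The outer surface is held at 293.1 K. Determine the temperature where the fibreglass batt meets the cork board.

Resistance network (inner→outer):
  R'_conv,in = 1/(2πr h) = 1/(2π·0.0124·984) = 0.01304 m·K/W
  R'_aluminium = ln(0.0137/0.0124)/(2πk) = 0.09970/(2π·241) = 6.584×10^-5 m·K/W
  R'_fibreglass batt = ln(0.0223/0.0137)/(2πk) = 0.4872/(2π·0.0338) = 2.294 m·K/W
  R'_cork board = ln(0.0325/0.0223)/(2πk) = 0.3767/(2π·0.0459) = 1.306 m·K/W
ΣR = 0.01304 + 6.584×10^-5 + 2.294 + 1.306 = 3.613 m·K/W
Q' = ΔT/ΣR = (280.91 K − 293.1 K)/3.613 = -3.374 W/m
From the inner boundary to the fibreglass batt/cork board interface, ΣR_partial = 2.307 m·K/W.
T_interface = T_in − Q'·ΣR_partial = 280.91 K − (-3.374)(2.307) = 288.7 K

T = 288.7 K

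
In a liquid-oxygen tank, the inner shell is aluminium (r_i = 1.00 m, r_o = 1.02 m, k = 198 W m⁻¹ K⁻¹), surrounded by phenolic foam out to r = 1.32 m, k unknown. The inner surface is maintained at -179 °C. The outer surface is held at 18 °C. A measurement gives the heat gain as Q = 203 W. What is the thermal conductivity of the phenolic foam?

k = 0.0183 W/m·K

ΣR = ΔT/Q = |-179 − 18|/203 = 0.9704 K/W
Known resistances:
  R_aluminium = (1/1.00 − 1/1.02)/(4πk) = 0.01961/(4π·198) = 7.881×10^-6 K/W
R_phenolic foam = ΣR − ΣR_known = 0.9704 − 7.881×10^-6 = 0.9704 K/W
(1/r₁−1/r₂)/(4πk) = 0.9704 ⇒ k = 0.2228/(4π·0.9704) = 0.0183 W/m·K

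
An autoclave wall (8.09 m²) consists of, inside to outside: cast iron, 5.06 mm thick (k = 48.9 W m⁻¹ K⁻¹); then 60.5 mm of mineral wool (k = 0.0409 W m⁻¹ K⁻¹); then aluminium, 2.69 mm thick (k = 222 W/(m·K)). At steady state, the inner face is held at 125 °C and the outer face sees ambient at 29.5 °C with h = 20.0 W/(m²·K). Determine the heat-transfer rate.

Q = 505 W

Treat each layer as a resistance in series:
  R_cast iron = L/(kA) = 0.00506/(48.9·8.09) = 1.279×10^-5 K/W
  R_mineral wool = L/(kA) = 0.0605/(0.0409·8.09) = 0.1828 K/W
  R_aluminium = L/(kA) = 0.00269/(222·8.09) = 1.498×10^-6 K/W
  R_conv,out = 1/(hA) = 1/(20.0·8.09) = 0.006180 K/W
ΣR = 1.279×10^-5 + 0.1828 + 1.498×10^-6 + 0.006180 = 0.1890 K/W
Q = ΔT/ΣR = (125 °C − 29.5 °C)/0.1890 = 505 W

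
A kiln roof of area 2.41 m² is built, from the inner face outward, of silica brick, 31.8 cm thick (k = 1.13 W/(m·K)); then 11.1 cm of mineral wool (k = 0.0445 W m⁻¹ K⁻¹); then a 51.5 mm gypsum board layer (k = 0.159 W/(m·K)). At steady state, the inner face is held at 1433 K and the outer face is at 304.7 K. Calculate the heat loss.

Q = 877 W

Treat each layer as a resistance in series:
  R_silica brick = L/(kA) = 0.318/(1.13·2.41) = 0.1168 K/W
  R_mineral wool = L/(kA) = 0.111/(0.0445·2.41) = 1.035 K/W
  R_gypsum board = L/(kA) = 0.0515/(0.159·2.41) = 0.1344 K/W
ΣR = 0.1168 + 1.035 + 0.1344 = 1.286 K/W
Q = ΔT/ΣR = (1433 K − 304.7 K)/1.286 = 877 W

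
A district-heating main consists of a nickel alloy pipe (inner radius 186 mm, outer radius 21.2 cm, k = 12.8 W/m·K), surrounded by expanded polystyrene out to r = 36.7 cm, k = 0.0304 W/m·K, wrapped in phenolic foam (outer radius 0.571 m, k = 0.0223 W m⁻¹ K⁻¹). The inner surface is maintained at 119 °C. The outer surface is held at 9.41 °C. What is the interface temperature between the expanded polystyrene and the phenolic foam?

Resistance network (inner→outer):
  R'_nickel alloy = ln(0.212/0.186)/(2πk) = 0.1308/(2π·12.8) = 0.001627 m·K/W
  R'_expanded polystyrene = ln(0.367/0.212)/(2πk) = 0.5488/(2π·0.0304) = 2.873 m·K/W
  R'_phenolic foam = ln(0.571/0.367)/(2πk) = 0.4420/(2π·0.0223) = 3.155 m·K/W
ΣR = 0.001627 + 2.873 + 3.155 = 6.030 m·K/W
Q' = ΔT/ΣR = (119 °C − 9.41 °C)/6.030 = 18.17 W/m
From the inner boundary to the expanded polystyrene/phenolic foam interface, ΣR_partial = 2.875 m·K/W.
T_interface = T_in − Q'·ΣR_partial = 119 °C − (18.17)(2.875) = 66.8 °C

T = 66.8 °C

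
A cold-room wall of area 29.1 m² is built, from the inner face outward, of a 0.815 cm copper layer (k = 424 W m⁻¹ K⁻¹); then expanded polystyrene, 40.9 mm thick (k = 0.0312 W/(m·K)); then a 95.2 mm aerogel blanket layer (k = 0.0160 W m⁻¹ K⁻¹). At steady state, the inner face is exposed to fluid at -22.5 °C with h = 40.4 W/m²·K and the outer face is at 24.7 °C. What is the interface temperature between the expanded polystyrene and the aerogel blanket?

T = -13.8 °C

Treat each layer as a resistance in series:
  R_conv,in = 1/(hA) = 1/(40.4·29.1) = 8.506×10^-4 K/W
  R_copper = L/(kA) = 0.00815/(424·29.1) = 6.605×10^-7 K/W
  R_expanded polystyrene = L/(kA) = 0.0409/(0.0312·29.1) = 0.04505 K/W
  R_aerogel blanket = L/(kA) = 0.0952/(0.0160·29.1) = 0.2045 K/W
ΣR = 8.506×10^-4 + 6.605×10^-7 + 0.04505 + 0.2045 = 0.2504 K/W
Q = ΔT/ΣR = (-22.5 °C − 24.7 °C)/0.2504 = -188.5 W
From the inner boundary to the expanded polystyrene/aerogel blanket interface, ΣR_partial = 0.04590 K/W.
T_interface = T_in − Q·ΣR_partial = -22.5 °C − (-188.5)(0.04590) = -13.8 °C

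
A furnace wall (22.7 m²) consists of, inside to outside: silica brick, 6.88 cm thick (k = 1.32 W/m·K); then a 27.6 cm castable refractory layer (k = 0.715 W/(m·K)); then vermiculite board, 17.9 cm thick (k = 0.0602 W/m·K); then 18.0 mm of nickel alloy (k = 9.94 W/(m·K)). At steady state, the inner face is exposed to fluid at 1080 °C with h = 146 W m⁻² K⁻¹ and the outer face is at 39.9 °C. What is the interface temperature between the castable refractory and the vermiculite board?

T = 945 °C

Resistance network (inner→outer):
  R_conv,in = 1/(hA) = 1/(146·22.7) = 3.017×10^-4 K/W
  R_silica brick = L/(kA) = 0.0688/(1.32·22.7) = 0.002296 K/W
  R_castable refractory = L/(kA) = 0.276/(0.715·22.7) = 0.01701 K/W
  R_vermiculite board = L/(kA) = 0.179/(0.0602·22.7) = 0.1310 K/W
  R_nickel alloy = L/(kA) = 0.0180/(9.94·22.7) = 7.977×10^-5 K/W
ΣR = 3.017×10^-4 + 0.002296 + 0.01701 + 0.1310 + 7.977×10^-5 = 0.1507 K/W
Q = ΔT/ΣR = (1080 °C − 39.9 °C)/0.1507 = 6902 W
From the inner boundary to the castable refractory/vermiculite board interface, ΣR_partial = 0.01961 K/W.
T_interface = T_in − Q·ΣR_partial = 1080 °C − (6902)(0.01961) = 945 °C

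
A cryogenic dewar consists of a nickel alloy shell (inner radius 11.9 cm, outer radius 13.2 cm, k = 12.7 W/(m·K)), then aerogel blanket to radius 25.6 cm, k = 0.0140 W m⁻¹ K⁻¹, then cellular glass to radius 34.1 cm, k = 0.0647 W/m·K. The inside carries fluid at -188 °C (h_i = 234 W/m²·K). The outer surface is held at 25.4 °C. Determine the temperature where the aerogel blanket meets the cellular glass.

Resistance network (inner→outer):
  R_conv,in = 1/(4πr²h) = 1/(4π·0.119²·234) = 0.02401 K/W
  R_nickel alloy = (1/0.119 − 1/0.132)/(4πk) = 0.8276/(4π·12.7) = 0.005186 K/W
  R_aerogel blanket = (1/0.132 − 1/0.256)/(4πk) = 3.670/(4π·0.0140) = 20.86 K/W
  R_cellular glass = (1/0.256 − 1/0.341)/(4πk) = 0.9737/(4π·0.0647) = 1.198 K/W
ΣR = 0.02401 + 0.005186 + 20.86 + 1.198 = 22.09 K/W
Q = ΔT/ΣR = (-188 °C − 25.4 °C)/22.09 = -9.660 W
From the inner boundary to the aerogel blanket/cellular glass interface, ΣR_partial = 20.89 K/W.
T_interface = T_in − Q·ΣR_partial = -188 °C − (-9.660)(20.89) = 13.8 °C

T = 13.8 °C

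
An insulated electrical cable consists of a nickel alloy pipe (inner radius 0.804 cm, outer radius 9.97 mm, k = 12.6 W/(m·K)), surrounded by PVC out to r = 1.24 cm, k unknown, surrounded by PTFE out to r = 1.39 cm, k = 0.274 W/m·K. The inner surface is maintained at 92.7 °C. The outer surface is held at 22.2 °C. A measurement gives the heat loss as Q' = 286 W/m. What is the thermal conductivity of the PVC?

k = 0.196 W/m·K

ΣR = ΔT/Q' = |92.7 − 22.2|/286 = 0.2465 m·K/W
Known resistances:
  R'_nickel alloy = ln(0.00997/0.00804)/(2πk) = 0.2152/(2π·12.6) = 0.002718 m·K/W
  R'_PTFE = ln(0.0139/0.0124)/(2πk) = 0.1142/(2π·0.274) = 0.06633 m·K/W
R_PVC = ΣR − ΣR_known = 0.2465 − 0.06905 = 0.1774 m·K/W
ln(r₂/r₁)/(2πk) = 0.1774 ⇒ k = 0.2181/(2π·0.1774) = 0.196 W/m·K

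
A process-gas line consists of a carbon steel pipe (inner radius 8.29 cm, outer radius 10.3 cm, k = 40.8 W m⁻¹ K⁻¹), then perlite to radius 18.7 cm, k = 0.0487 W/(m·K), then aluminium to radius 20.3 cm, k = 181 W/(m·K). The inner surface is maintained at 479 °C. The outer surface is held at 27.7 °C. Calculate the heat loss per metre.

Treat each layer as a resistance in series:
  R'_carbon steel = ln(0.103/0.0829)/(2πk) = 0.2171/(2π·40.8) = 8.469×10^-4 m·K/W
  R'_perlite = ln(0.187/0.103)/(2πk) = 0.5964/(2π·0.0487) = 1.949 m·K/W
  R'_aluminium = ln(0.203/0.187)/(2πk) = 0.08210/(2π·181) = 7.219×10^-5 m·K/W
ΣR = 8.469×10^-4 + 1.949 + 7.219×10^-5 = 1.950 m·K/W
Q' = ΔT/ΣR = (479 °C − 27.7 °C)/1.950 = 231 W/m

Q' = 231 W/m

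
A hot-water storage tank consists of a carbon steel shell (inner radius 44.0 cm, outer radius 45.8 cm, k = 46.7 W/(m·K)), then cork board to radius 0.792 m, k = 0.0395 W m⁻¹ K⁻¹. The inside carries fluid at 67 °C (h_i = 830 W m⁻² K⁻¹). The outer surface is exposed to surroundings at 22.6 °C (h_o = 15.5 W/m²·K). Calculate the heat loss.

Q = 23.8 W

Series thermal resistances, inner to outer:
  R_conv,in = 1/(4πr²h) = 1/(4π·0.440²·830) = 4.952×10^-4 K/W
  R_carbon steel = (1/0.440 − 1/0.458)/(4πk) = 0.08932/(4π·46.7) = 1.522×10^-4 K/W
  R_cork board = (1/0.458 − 1/0.792)/(4πk) = 0.9208/(4π·0.0395) = 1.855 K/W
  R_conv,out = 1/(4πr²h) = 1/(4π·0.792²·15.5) = 0.008185 K/W
ΣR = 4.952×10^-4 + 1.522×10^-4 + 1.855 + 0.008185 = 1.864 K/W
Q = ΔT/ΣR = (67 °C − 22.6 °C)/1.864 = 23.8 W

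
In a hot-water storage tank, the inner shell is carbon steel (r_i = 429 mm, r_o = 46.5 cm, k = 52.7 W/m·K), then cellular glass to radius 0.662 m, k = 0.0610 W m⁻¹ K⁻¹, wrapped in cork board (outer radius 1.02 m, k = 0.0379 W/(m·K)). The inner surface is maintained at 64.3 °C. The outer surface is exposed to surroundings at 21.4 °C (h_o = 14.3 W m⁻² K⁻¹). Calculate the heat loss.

Series thermal resistances, inner to outer:
  R_carbon steel = (1/0.429 − 1/0.465)/(4πk) = 0.1805/(4π·52.7) = 2.725×10^-4 K/W
  R_cellular glass = (1/0.465 − 1/0.662)/(4πk) = 0.6400/(4π·0.0610) = 0.8349 K/W
  R_cork board = (1/0.662 − 1/1.02)/(4πk) = 0.5302/(4π·0.0379) = 1.113 K/W
  R_conv,out = 1/(4πr²h) = 1/(4π·1.02²·14.3) = 0.005349 K/W
ΣR = 2.725×10^-4 + 0.8349 + 1.113 + 0.005349 = 1.954 K/W
Q = ΔT/ΣR = (64.3 °C − 21.4 °C)/1.954 = 22.0 W

Q = 22.0 W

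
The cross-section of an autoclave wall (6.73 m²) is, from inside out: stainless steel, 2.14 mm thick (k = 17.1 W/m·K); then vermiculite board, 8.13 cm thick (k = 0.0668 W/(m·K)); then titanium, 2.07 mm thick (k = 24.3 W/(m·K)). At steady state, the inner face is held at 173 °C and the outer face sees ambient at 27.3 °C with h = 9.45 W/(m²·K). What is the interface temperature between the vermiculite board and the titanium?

T = 39.0 °C

Treat each layer as a resistance in series:
  R_stainless steel = L/(kA) = 0.00214/(17.1·6.73) = 1.860×10^-5 K/W
  R_vermiculite board = L/(kA) = 0.0813/(0.0668·6.73) = 0.1808 K/W
  R_titanium = L/(kA) = 0.00207/(24.3·6.73) = 1.266×10^-5 K/W
  R_conv,out = 1/(hA) = 1/(9.45·6.73) = 0.01572 K/W
ΣR = 1.860×10^-5 + 0.1808 + 1.266×10^-5 + 0.01572 = 0.1966 K/W
Q = ΔT/ΣR = (173 °C − 27.3 °C)/0.1966 = 741.1 W
From the inner boundary to the vermiculite board/titanium interface, ΣR_partial = 0.1808 K/W.
T_interface = T_in − Q·ΣR_partial = 173 °C − (741.1)(0.1808) = 39.0 °C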